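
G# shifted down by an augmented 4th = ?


Working:
augmented 4th: 4 letter names, 6 semitones
Letter: G - 3 → D
Pitch: G# - 6 semitones, spelled as a D → D
= D


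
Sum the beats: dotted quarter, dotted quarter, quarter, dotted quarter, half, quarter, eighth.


Solution.
Beat values:
  dotted quarter = 1.5 beats
  dotted quarter = 1.5 beats
  quarter = 1 beat
  dotted quarter = 1.5 beats
  half = 2 beats
  quarter = 1 beat
  eighth = 0.5 beats
Sum = 1.5 + 1.5 + 1 + 1.5 + 2 + 1 + 0.5
= 9 beats


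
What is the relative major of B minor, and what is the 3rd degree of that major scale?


Reasoning:
The relative major shares the key signature and is a minor 3rd above the minor tonic
A minor 3rd above B is D
→ relative major of B minor is D major
D major scale: D E F# G A B C#
= D major; 3rd degree = F#


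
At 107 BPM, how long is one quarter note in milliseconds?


Solution.
One quarter-note beat = 60000 / BPM = 60000 / 107 ms
Duration = 60000 / 107
= 560.7 ms


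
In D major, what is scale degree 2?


Let's work it out.
Major scale pattern: W-W-H-W-W-W-H (2-2-1-2-2-2-1 semitones)
Starting from D:
  D + 2 semitones → E
  E + 2 semitones → F#
  F# + 1 semitone → G
  G + 2 semitones → A
  A + 2 semitones → B
  B + 2 semitones → C#
  C# + 1 semitone → D
Scale: D E F# G A B C#
Degree 2 = E


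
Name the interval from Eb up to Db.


Working:
Letter names: E → D spans 7 letter names → a 7th
Semitones: Eb → Db = 10 half-steps
A 7th of 10 semitones is a minor 7th
= minor 7th


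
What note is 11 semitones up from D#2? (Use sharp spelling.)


Solution.
D#2: chromatic position 3 in octave 2 → absolute = 2×12 + 3 = 27
Transpose up 11: 27 + 11 = 38
38 = 3×12 + 2 → D in octave 3
Result = D3


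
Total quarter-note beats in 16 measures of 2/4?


Working:
Time signature 2/4: the bottom number 4 means the quarter note gets one count
The top number 2 means 2 quarter-note beats per measure
Total = 2 × 16 measures
= 32 quarter-note beats


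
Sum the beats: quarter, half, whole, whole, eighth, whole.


Solution.
Beat values:
  quarter = 1 beat
  half = 2 beats
  whole = 4 beats
  whole = 4 beats
  eighth = 0.5 beats
  whole = 4 beats
Sum = 1 + 2 + 4 + 4 + 0.5 + 4
= 15.5 beats


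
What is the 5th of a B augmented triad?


Step by step:
Augmented triad = root + major 3rd (4 semitones) + augmented 5th (8 semitones)
A triad on B stacks thirds, so the chord tones use letter names B-D-F
Root: B
Major 3rd above B: D#
Augmented 5th above B: F##
The 5th = F##


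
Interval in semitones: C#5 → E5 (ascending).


Step by step:
Absolute semitone position = octave×12 + chromatic position
C#5: 5×12 + 1 = 61
E5: 5×12 + 4 = 64
Difference = 64 - 61 = 3
= 3 semitones


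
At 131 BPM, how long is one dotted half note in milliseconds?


One quarter-note beat = 60000 / BPM = 60000 / 131 ms
Dotted half note = 3 × quarter note
Duration = 3 × 60000 / 131 = 180000 / 131
= 1374.0 ms


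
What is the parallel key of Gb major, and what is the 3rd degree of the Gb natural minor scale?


Parallel keys share the same tonic but differ in mode
Gb major → parallel is Gb minor
Gb natural minor scale: Gb Ab Bbb Cb Db Ebb Fb
= Gb minor; 3rd degree = Bbb


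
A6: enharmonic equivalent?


Step by step:
Enharmonic notes sound the same pitch but are spelled with different letter names
A and Bbb name the same pitch class
= Bbb6


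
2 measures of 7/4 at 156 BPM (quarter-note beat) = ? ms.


Working:
Quarter-note beat duration = 60000 / 156 ms
Beats per measure (7/4) = 7
One measure = 7 × 60000 / 156 = 420000 / 156 ms
2 measures = 2 × 420000 / 156 = 840000 / 156
= 5384.6 ms


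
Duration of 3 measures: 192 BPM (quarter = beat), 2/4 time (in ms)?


Working:
Quarter-note beat duration = 60000 / 192 ms
Beats per measure (2/4) = 2
One measure = 2 × 60000 / 192 = 120000 / 192 ms
3 measures = 3 × 120000 / 192 = 360000 / 192
= 1875.0 ms


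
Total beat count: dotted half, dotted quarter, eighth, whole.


Beat values:
  dotted half = 3 beats
  dotted quarter = 1.5 beats
  eighth = 0.5 beats
  whole = 4 beats
Sum = 3 + 1.5 + 0.5 + 4
= 9 beats


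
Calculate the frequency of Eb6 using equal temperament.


Step by step:
f = 440 × 2^(n/12) where n = semitones from A4
Eb6: 18 semitones from A4
f = 440 × 2^(18/12)
f = 1244.51 Hz


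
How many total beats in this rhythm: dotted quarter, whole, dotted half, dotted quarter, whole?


Beat values:
  dotted quarter = 1.5 beats
  whole = 4 beats
  dotted half = 3 beats
  dotted quarter = 1.5 beats
  whole = 4 beats
Sum = 1.5 + 4 + 3 + 1.5 + 4
= 14 beats


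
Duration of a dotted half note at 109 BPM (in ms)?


One quarter-note beat = 60000 / BPM = 60000 / 109 ms
Dotted half note = 3 × quarter note
Duration = 3 × 60000 / 109 = 180000 / 109
= 1651.4 ms


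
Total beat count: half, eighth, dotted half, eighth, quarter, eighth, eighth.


Let's work it out.
Beat values:
  half = 2 beats
  eighth = 0.5 beats
  dotted half = 3 beats
  eighth = 0.5 beats
  quarter = 1 beat
  eighth = 0.5 beats
  eighth = 0.5 beats
Sum = 2 + 0.5 + 3 + 0.5 + 1 + 0.5 + 0.5
= 8 beats


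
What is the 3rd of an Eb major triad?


Let's work it out.
Major triad = root + major 3rd (4 semitones) + perfect 5th (7 semitones)
A triad on Eb stacks thirds, so the chord tones use letter names E-G-B
Root: Eb
Major 3rd above Eb: G
Perfect 5th above Eb: Bb
The 3rd = G


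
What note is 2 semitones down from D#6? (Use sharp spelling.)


Solution.
D#6: chromatic position 3 in octave 6 → absolute = 6×12 + 3 = 75
Transpose down 2: 75 - 2 = 73
73 = 6×12 + 1 → C# in octave 6
Result = C#6


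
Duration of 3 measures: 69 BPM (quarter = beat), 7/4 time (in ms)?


Working:
Quarter-note beat duration = 60000 / 69 ms
Beats per measure (7/4) = 7
One measure = 7 × 60000 / 69 = 420000 / 69 ms
3 measures = 3 × 420000 / 69 = 1260000 / 69
= 18260.9 ms


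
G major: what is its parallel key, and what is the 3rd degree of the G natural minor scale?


Reasoning:
Parallel keys share the same tonic but differ in mode
G major → parallel is G minor
G natural minor scale: G A Bb C D Eb F
= G minor; 3rd degree = Bb


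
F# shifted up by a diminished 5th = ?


Let's work it out.
diminished 5th: 5 letter names, 6 semitones
Letter: F + 4 → C
Pitch: F# + 6 semitones, spelled as a C → C
= C


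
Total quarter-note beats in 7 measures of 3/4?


Solution.
Time signature 3/4: the bottom number 4 means the quarter note gets one count
The top number 3 means 3 quarter-note beats per measure
Total = 3 × 7 measures
= 21 quarter-note beats


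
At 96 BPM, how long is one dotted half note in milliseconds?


Let's work it out.
One quarter-note beat = 60000 / BPM = 60000 / 96 ms
Dotted half note = 3 × quarter note
Duration = 3 × 60000 / 96 = 180000 / 96
= 1875.0 ms


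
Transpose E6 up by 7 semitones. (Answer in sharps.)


Let's work it out.
E6: chromatic position 4 in octave 6 → absolute = 6×12 + 4 = 76
Transpose up 7: 76 + 7 = 83
83 = 6×12 + 11 → B in octave 6
Result = B6


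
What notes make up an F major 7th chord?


Major 7th chord = root + major 3rd + perfect 5th + major 7th
Seventh chords stack in thirds, so the letter names are F-A-C-E
Root: F
Major 3rd above F: A
Perfect 5th above F: C
Major 7th above F: E
Chord = F A C E


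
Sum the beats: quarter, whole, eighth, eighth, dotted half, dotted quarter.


Solution.
Beat values:
  quarter = 1 beat
  whole = 4 beats
  eighth = 0.5 beats
  eighth = 0.5 beats
  dotted half = 3 beats
  dotted quarter = 1.5 beats
Sum = 1 + 4 + 0.5 + 0.5 + 3 + 1.5
= 10.5 beats


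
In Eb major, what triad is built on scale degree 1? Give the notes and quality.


Eb major scale: Eb F G Ab Bb C D
Diatonic triad on degree 1 stacks scale notes 1, 3, 5: Eb G Bb
Eb→G = 4 semitones; Eb→Bb = 7 semitones → major triad
= Eb G Bb (major)


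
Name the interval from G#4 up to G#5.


Letter names: G → G spans 8 letter names → an octave
Semitones: G#4 → G#5 = 12 half-steps
An octave of 12 semitones is a perfect octave
= perfect octave


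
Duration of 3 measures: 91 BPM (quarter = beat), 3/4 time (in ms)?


Working:
Quarter-note beat duration = 60000 / 91 ms
Beats per measure (3/4) = 3
One measure = 3 × 60000 / 91 = 180000 / 91 ms
3 measures = 3 × 180000 / 91 = 540000 / 91
= 5934.1 ms


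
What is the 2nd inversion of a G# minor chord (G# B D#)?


Solution.
Root position: G# B D#
2nd inversion: move root and 3rd up an octave
Bass note: D#
Notes (bottom to top) = D# G# B


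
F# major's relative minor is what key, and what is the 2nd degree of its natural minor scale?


Let's work it out.
The relative minor shares the major's key signature and starts on its 6th degree
6th degree = a major 6th above the tonic; a major 6th above F# is D#
→ relative minor of F# major is D# minor
D# natural minor scale: D# E# F# G# A# B C#
= D# minor; 2nd degree = E#


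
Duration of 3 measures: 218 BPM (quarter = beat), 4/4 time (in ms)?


Quarter-note beat duration = 60000 / 218 ms
Beats per measure (4/4) = 4
One measure = 4 × 60000 / 218 = 240000 / 218 ms
3 measures = 3 × 240000 / 218 = 720000 / 218
= 3302.8 ms


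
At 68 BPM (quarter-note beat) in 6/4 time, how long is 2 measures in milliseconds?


Working:
Quarter-note beat duration = 60000 / 68 ms
Beats per measure (6/4) = 6
One measure = 6 × 60000 / 68 = 360000 / 68 ms
2 measures = 2 × 360000 / 68 = 720000 / 68
= 10588.2 ms


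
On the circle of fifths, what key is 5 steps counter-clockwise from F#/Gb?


Step by step:
Each counter-clockwise step moves down a perfect 5th (= up a perfect 4th)
From F#/Gb: F#/Gb → B → E → A → D → G
= G


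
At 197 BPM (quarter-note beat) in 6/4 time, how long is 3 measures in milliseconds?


Let's work it out.
Quarter-note beat duration = 60000 / 197 ms
Beats per measure (6/4) = 6
One measure = 6 × 60000 / 197 = 360000 / 197 ms
3 measures = 3 × 360000 / 197 = 1080000 / 197
= 5482.2 ms


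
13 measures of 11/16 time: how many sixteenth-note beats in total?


Let's work it out.
Time signature 11/16: the bottom number 16 means the sixteenth note gets one count
The top number 11 means 11 sixteenth-note beats per measure
Total = 11 × 13 measures
= 143 sixteenth-note beats


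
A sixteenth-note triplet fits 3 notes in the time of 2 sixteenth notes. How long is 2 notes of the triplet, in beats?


Step by step:
Triplet: 3 notes occupy the space of 2 sixteenth notes
Space = 2 × 1/4 = 1/2 beats
Each triplet note = 1/2 / 3 = 1/6 beats
2 notes = 2 × 1/6 = 1/3
= 1/3 beats


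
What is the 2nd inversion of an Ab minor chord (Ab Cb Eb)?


Step by step:
Root position: Ab Cb Eb
2nd inversion: move root and 3rd up an octave
Bass note: Eb
Notes (bottom to top) = Eb Ab Cb


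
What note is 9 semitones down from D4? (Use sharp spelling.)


Working:
D4: chromatic position 2 in octave 4 → absolute = 4×12 + 2 = 50
Transpose down 9: 50 - 9 = 41
41 = 3×12 + 5 → F in octave 3
Result = F3


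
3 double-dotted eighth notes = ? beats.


Reasoning:
Base eighth note = 1/2 beats
Dot 1 adds half the previous value: +1/4
Dot 2 adds half the previous value: +1/8
One double-dotted eighth = 1/2 + 1/4 + 1/8 = 7/8
3 of them = 3 × 7/8 = 21/8
= 21/8 beats


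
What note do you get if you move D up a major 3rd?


Solution.
major 3rd: 3 letter names, 4 semitones
Letter: D + 2 → F
Pitch: D + 4 semitones, spelled as an F → F#
= F#


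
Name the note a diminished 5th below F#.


Step by step:
A 5th spans 5 letter names, so from F we land on B
A diminished 5th = 6 semitones below F#
Spell B at that pitch: B#
= B#


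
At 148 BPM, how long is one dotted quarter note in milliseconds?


Reasoning:
One quarter-note beat = 60000 / BPM = 60000 / 148 ms
Dotted quarter note = 3/2 × quarter note
Duration = 3/2 × 60000 / 148 = 90000 / 148
= 608.1 ms


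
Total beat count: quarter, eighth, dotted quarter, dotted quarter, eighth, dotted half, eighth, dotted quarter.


Reasoning:
Beat values:
  quarter = 1 beat
  eighth = 0.5 beats
  dotted quarter = 1.5 beats
  dotted quarter = 1.5 beats
  eighth = 0.5 beats
  dotted half = 3 beats
  eighth = 0.5 beats
  dotted quarter = 1.5 beats
Sum = 1 + 0.5 + 1.5 + 1.5 + 0.5 + 3 + 0.5 + 1.5
= 10 beats


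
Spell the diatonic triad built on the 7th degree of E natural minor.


Let's work it out.
E natural minor scale: E F# G A B C D
Diatonic triad on degree 7 stacks scale notes 7, 2, 4: D F# A
D→F# = 4 semitones; D→A = 7 semitones → major triad
= D F# A (major)


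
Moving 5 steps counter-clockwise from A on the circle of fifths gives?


Reasoning:
Each counter-clockwise step moves down a perfect 5th (= up a perfect 4th)
From A: A → D → G → C → F → Bb
= Bb


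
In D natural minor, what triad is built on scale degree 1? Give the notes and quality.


Solution.
D natural minor scale: D E F G A Bb C
Diatonic triad on degree 1 stacks scale notes 1, 3, 5: D F A
D→F = 3 semitones; D→A = 7 semitones → minor triad
= D F A (minor)


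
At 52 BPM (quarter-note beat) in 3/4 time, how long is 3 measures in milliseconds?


Quarter-note beat duration = 60000 / 52 ms
Beats per measure (3/4) = 3
One measure = 3 × 60000 / 52 = 180000 / 52 ms
3 measures = 3 × 180000 / 52 = 540000 / 52
= 10384.6 ms


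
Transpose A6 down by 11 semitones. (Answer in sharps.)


A6: chromatic position 9 in octave 6 → absolute = 6×12 + 9 = 81
Transpose down 11: 81 - 11 = 70
70 = 5×12 + 10 → A# in octave 5
Result = A#5


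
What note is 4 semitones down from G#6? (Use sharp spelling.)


G#6: chromatic position 8 in octave 6 → absolute = 6×12 + 8 = 80
Transpose down 4: 80 - 4 = 76
76 = 6×12 + 4 → E in octave 6
Result = E6


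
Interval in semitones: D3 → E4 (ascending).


Let's work it out.
Absolute semitone position = octave×12 + chromatic position
D3: 3×12 + 2 = 38
E4: 4×12 + 4 = 52
Difference = 52 - 38 = 14
= 14 semitones


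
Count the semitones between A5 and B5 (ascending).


Step by step:
Absolute semitone position = octave×12 + chromatic position
A5: 5×12 + 9 = 69
B5: 5×12 + 11 = 71
Difference = 71 - 69 = 2
= 2 semitones


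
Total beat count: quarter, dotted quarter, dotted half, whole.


Working:
Beat values:
  quarter = 1 beat
  dotted quarter = 1.5 beats
  dotted half = 3 beats
  whole = 4 beats
Sum = 1 + 1.5 + 3 + 4
= 9.5 beats


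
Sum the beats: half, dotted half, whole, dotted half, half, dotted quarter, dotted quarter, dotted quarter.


Beat values:
  half = 2 beats
  dotted half = 3 beats
  whole = 4 beats
  dotted half = 3 beats
  half = 2 beats
  dotted quarter = 1.5 beats
  dotted quarter = 1.5 beats
  dotted quarter = 1.5 beats
Sum = 2 + 3 + 4 + 3 + 2 + 1.5 + 1.5 + 1.5
= 18.5 beats


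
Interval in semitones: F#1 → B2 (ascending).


Solution.
Absolute semitone position = octave×12 + chromatic position
F#1: 1×12 + 6 = 18
B2: 2×12 + 11 = 35
Difference = 35 - 18 = 17
= 17 semitones


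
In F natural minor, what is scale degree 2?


Natural minor scale pattern: W-H-W-W-H-W-W (2-1-2-2-1-2-2 semitones)
Starting from F:
  F + 2 semitones → G
  G + 1 semitone → Ab
  Ab + 2 semitones → Bb
  Bb + 2 semitones → C
  C + 1 semitone → Db
  Db + 2 semitones → Eb
  Eb + 2 semitones → F
Scale: F G Ab Bb C Db Eb
Degree 2 = G


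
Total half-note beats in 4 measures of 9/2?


Solution.
Time signature 9/2: the bottom number 2 means the half note gets one count
The top number 9 means 9 half-note beats per measure
Total = 9 × 4 measures
= 36 half-note beats


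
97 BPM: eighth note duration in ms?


One quarter-note beat = 60000 / BPM = 60000 / 97 ms
Eighth note = 1/2 × quarter note
Duration = 1/2 × 60000 / 97 = 30000 / 97
= 309.3 ms


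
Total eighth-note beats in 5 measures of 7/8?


Time signature 7/8: the bottom number 8 means the eighth note gets one count
The top number 7 means 7 eighth-note beats per measure
Total = 7 × 5 measures
= 35 eighth-note beats


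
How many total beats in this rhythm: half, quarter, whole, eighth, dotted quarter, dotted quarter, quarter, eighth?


Let's work it out.
Beat values:
  half = 2 beats
  quarter = 1 beat
  whole = 4 beats
  eighth = 0.5 beats
  dotted quarter = 1.5 beats
  dotted quarter = 1.5 beats
  quarter = 1 beat
  eighth = 0.5 beats
Sum = 2 + 1 + 4 + 0.5 + 1.5 + 1.5 + 1 + 0.5
= 12 beats


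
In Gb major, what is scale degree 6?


Solution.
Major scale pattern: W-W-H-W-W-W-H (2-2-1-2-2-2-1 semitones)
Starting from Gb:
  Gb + 2 semitones → Ab
  Ab + 2 semitones → Bb
  Bb + 1 semitone → Cb
  Cb + 2 semitones → Db
  Db + 2 semitones → Eb
  Eb + 2 semitones → F
  F + 1 semitone → Gb
Scale: Gb Ab Bb Cb Db Eb F
Degree 6 = Eb


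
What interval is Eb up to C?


Letter names: E → C spans 6 letter names → a 6th
Semitones: Eb → C = 9 half-steps
A 6th of 9 semitones is a major 6th
= major 6th


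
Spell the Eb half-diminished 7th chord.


Working:
Half-diminished 7th chord = root + minor 3rd + diminished 5th + minor 7th
Seventh chords stack in thirds, so the letter names are E-G-B-D
Root: Eb
Minor 3rd above Eb: Gb
Diminished 5th above Eb: Bbb
Minor 7th above Eb: Db
Chord = Eb Gb Bbb Db


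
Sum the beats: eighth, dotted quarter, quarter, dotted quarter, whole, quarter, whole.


Working:
Beat values:
  eighth = 0.5 beats
  dotted quarter = 1.5 beats
  quarter = 1 beat
  dotted quarter = 1.5 beats
  whole = 4 beats
  quarter = 1 beat
  whole = 4 beats
Sum = 0.5 + 1.5 + 1 + 1.5 + 4 + 1 + 4
= 13.5 beats


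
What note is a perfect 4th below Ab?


A 4th spans 4 letter names, so from A we land on E
A perfect 4th = 5 semitones below Ab
Spell E at that pitch: Eb
= Eb


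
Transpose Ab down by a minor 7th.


minor 7th: 7 letter names, 10 semitones
Letter: A - 6 → B
Pitch: Ab - 10 semitones, spelled as a B → Bb
= Bb


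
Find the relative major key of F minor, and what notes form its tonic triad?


Step by step:
The relative major shares the key signature and is a minor 3rd above the minor tonic
A minor 3rd above F is Ab
→ relative major of F minor is Ab major
Tonic triad of Ab major = root + major 3rd + perfect 5th = Ab C Eb
= Ab major; triad = Ab C Eb


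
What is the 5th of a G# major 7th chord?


Step by step:
Major 7th chord = root + major 3rd + perfect 5th + major 7th
Seventh chords stack in thirds, so the letter names are G-B-D-F
Root: G#
Major 3rd above G#: B#
Perfect 5th above G#: D#
Major 7th above G#: F##
The 5th = D#


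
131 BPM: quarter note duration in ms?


One quarter-note beat = 60000 / BPM = 60000 / 131 ms
Duration = 60000 / 131
= 458.0 ms


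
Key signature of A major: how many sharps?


Sharp major keys follow the circle of fifths: C(0), G(1), D(2), A(3), E(4), B(5), F#(6), C#(7)
A major has 3 sharps
Order of sharps: F# C# G# D# A# E# B# → first 3: F#, C#, G#
= 3 sharps


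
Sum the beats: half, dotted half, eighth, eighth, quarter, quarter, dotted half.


Reasoning:
Beat values:
  half = 2 beats
  dotted half = 3 beats
  eighth = 0.5 beats
  eighth = 0.5 beats
  quarter = 1 beat
  quarter = 1 beat
  dotted half = 3 beats
Sum = 2 + 3 + 0.5 + 0.5 + 1 + 1 + 3
= 11 beats


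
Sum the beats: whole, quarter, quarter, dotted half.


Step by step:
Beat values:
  whole = 4 beats
  quarter = 1 beat
  quarter = 1 beat
  dotted half = 3 beats
Sum = 4 + 1 + 1 + 3
= 9 beats


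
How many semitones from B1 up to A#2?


Let's work it out.
Absolute semitone position = octave×12 + chromatic position
B1: 1×12 + 11 = 23
A#2: 2×12 + 10 = 34
Difference = 34 - 23 = 11
= 11 semitones


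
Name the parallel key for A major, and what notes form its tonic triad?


Step by step:
Parallel keys share the same tonic but differ in mode
A major → parallel is A minor
Tonic triad of A minor = A C E
= A minor; triad = A C E


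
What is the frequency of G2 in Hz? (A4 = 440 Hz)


Reasoning:
f = 440 × 2^(n/12) where n = semitones from A4
G2: -26 semitones from A4
f = 440 × 2^(-26/12)
f = 98.00 Hz


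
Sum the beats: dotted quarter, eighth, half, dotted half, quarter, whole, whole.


Let's work it out.
Beat values:
  dotted quarter = 1.5 beats
  eighth = 0.5 beats
  half = 2 beats
  dotted half = 3 beats
  quarter = 1 beat
  whole = 4 beats
  whole = 4 beats
Sum = 1.5 + 0.5 + 2 + 3 + 1 + 4 + 4
= 16 beats


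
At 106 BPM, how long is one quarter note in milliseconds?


Working:
One quarter-note beat = 60000 / BPM = 60000 / 106 ms
Duration = 60000 / 106
= 566.0 ms


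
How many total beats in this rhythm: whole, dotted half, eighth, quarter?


Solution.
Beat values:
  whole = 4 beats
  dotted half = 3 beats
  eighth = 0.5 beats
  quarter = 1 beat
Sum = 4 + 3 + 0.5 + 1
= 8.5 beats


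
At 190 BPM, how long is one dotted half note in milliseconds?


Let's work it out.
One quarter-note beat = 60000 / BPM = 60000 / 190 ms
Dotted half note = 3 × quarter note
Duration = 3 × 60000 / 190 = 180000 / 190
= 947.4 ms


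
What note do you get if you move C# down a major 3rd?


major 3rd: 3 letter names, 4 semitones
Letter: C - 2 → A
Pitch: C# - 4 semitones, spelled as an A → A
= A


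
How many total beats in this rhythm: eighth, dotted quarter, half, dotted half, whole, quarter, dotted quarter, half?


Beat values:
  eighth = 0.5 beats
  dotted quarter = 1.5 beats
  half = 2 beats
  dotted half = 3 beats
  whole = 4 beats
  quarter = 1 beat
  dotted quarter = 1.5 beats
  half = 2 beats
Sum = 0.5 + 1.5 + 2 + 3 + 4 + 1 + 1.5 + 2
= 15.5 beats


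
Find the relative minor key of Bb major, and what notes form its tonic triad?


Step by step:
The relative minor shares the major's key signature and starts on its 6th degree
6th degree = a major 6th above the tonic; a major 6th above Bb is G
→ relative minor of Bb major is G minor
Tonic triad of G minor = root + minor 3rd + perfect 5th = G Bb D
= G minor; triad = G Bb D


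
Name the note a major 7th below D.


Reasoning:
A 7th spans 7 letter names, so from D we land on E
A major 7th = 11 semitones below D
Spell E at that pitch: Eb
= Eb


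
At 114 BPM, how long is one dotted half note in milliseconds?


Solution.
One quarter-note beat = 60000 / BPM = 60000 / 114 ms
Dotted half note = 3 × quarter note
Duration = 3 × 60000 / 114 = 180000 / 114
= 1578.9 ms


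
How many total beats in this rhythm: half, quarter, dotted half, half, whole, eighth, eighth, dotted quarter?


Let's work it out.
Beat values:
  half = 2 beats
  quarter = 1 beat
  dotted half = 3 beats
  half = 2 beats
  whole = 4 beats
  eighth = 0.5 beats
  eighth = 0.5 beats
  dotted quarter = 1.5 beats
Sum = 2 + 1 + 3 + 2 + 4 + 0.5 + 0.5 + 1.5
= 14.5 beats


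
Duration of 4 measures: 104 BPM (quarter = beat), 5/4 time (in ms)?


Solution.
Quarter-note beat duration = 60000 / 104 ms
Beats per measure (5/4) = 5
One measure = 5 × 60000 / 104 = 300000 / 104 ms
4 measures = 4 × 300000 / 104 = 1200000 / 104
= 11538.5 ms


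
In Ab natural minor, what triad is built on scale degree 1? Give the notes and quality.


Working:
Ab natural minor scale: Ab Bb Cb Db Eb Fb Gb
Diatonic triad on degree 1 stacks scale notes 1, 3, 5: Ab Cb Eb
Ab→Cb = 3 semitones; Ab→Eb = 7 semitones → minor triad
= Ab Cb Eb (minor)


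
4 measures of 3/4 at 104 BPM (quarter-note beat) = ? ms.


Quarter-note beat duration = 60000 / 104 ms
Beats per measure (3/4) = 3
One measure = 3 × 60000 / 104 = 180000 / 104 ms
4 measures = 4 × 180000 / 104 = 720000 / 104
= 6923.1 ms


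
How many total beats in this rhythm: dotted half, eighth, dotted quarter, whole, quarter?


Let's work it out.
Beat values:
  dotted half = 3 beats
  eighth = 0.5 beats
  dotted quarter = 1.5 beats
  whole = 4 beats
  quarter = 1 beat
Sum = 3 + 0.5 + 1.5 + 4 + 1
= 10 beats


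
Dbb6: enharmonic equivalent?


Solution.
Enharmonic notes sound the same pitch but are spelled with different letter names
Dbb and C name the same pitch class
= C6


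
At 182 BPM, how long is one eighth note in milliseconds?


One quarter-note beat = 60000 / BPM = 60000 / 182 ms
Eighth note = 1/2 × quarter note
Duration = 1/2 × 60000 / 182 = 30000 / 182
= 164.8 ms


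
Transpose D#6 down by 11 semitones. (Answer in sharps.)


Reasoning:
D#6: chromatic position 3 in octave 6 → absolute = 6×12 + 3 = 75
Transpose down 11: 75 - 11 = 64
64 = 5×12 + 4 → E in octave 5
Result = E5


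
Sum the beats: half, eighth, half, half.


Working:
Beat values:
  half = 2 beats
  eighth = 0.5 beats
  half = 2 beats
  half = 2 beats
Sum = 2 + 0.5 + 2 + 2
= 6.5 beats


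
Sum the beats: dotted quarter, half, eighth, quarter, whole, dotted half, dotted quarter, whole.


Beat values:
  dotted quarter = 1.5 beats
  half = 2 beats
  eighth = 0.5 beats
  quarter = 1 beat
  whole = 4 beats
  dotted half = 3 beats
  dotted quarter = 1.5 beats
  whole = 4 beats
Sum = 1.5 + 2 + 0.5 + 1 + 4 + 3 + 1.5 + 4
= 17.5 beats


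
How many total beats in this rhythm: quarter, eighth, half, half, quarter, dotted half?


Step by step:
Beat values:
  quarter = 1 beat
  eighth = 0.5 beats
  half = 2 beats
  half = 2 beats
  quarter = 1 beat
  dotted half = 3 beats
Sum = 1 + 0.5 + 2 + 2 + 1 + 3
= 9.5 beats


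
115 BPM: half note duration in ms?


Let's work it out.
One quarter-note beat = 60000 / BPM = 60000 / 115 ms
Half note = 2 × quarter note
Duration = 2 × 60000 / 115 = 120000 / 115
= 1043.5 ms


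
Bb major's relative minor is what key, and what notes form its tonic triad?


The relative minor shares the major's key signature and starts on its 6th degree
6th degree = a major 6th above the tonic; a major 6th above Bb is G
→ relative minor of Bb major is G minor
Tonic triad of G minor = root + minor 3rd + perfect 5th = G Bb D
= G minor; triad = G Bb D


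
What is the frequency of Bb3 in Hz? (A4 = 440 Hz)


Step by step:
f = 440 × 2^(n/12) where n = semitones from A4
Bb3: -11 semitones from A4
f = 440 × 2^(-11/12)
f = 233.08 Hz


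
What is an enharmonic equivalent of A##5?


Solution.
Enharmonic notes sound the same pitch but are spelled with different letter names
A## and B name the same pitch class
= B5


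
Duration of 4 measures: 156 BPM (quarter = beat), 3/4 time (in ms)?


Working:
Quarter-note beat duration = 60000 / 156 ms
Beats per measure (3/4) = 3
One measure = 3 × 60000 / 156 = 180000 / 156 ms
4 measures = 4 × 180000 / 156 = 720000 / 156
= 4615.4 ms


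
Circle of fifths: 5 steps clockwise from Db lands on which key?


Solution.
Each clockwise step on the circle of fifths moves up a perfect 5th
From Db: Db → Ab → Eb → Bb → F → C
= C


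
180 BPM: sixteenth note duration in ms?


Step by step:
One quarter-note beat = 60000 / BPM = 60000 / 180 ms
Sixteenth note = 1/4 × quarter note
Duration = 1/4 × 60000 / 180 = 15000 / 180
= 83.3 ms


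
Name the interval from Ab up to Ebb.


Step by step:
Letter names: A → E spans 5 letter names → a 5th
Semitones: Ab → Ebb = 6 half-steps
A 5th of 6 semitones is a diminished 5th
= diminished 5th


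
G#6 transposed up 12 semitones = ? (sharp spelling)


Working:
G#6: chromatic position 8 in octave 6 → absolute = 6×12 + 8 = 80
Transpose up 12: 80 + 12 = 92
92 = 7×12 + 8 → G# in octave 7
Result = G#7


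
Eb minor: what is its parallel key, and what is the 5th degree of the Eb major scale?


Reasoning:
Parallel keys share the same tonic but differ in mode
Eb minor → parallel is Eb major
Eb major scale: Eb F G Ab Bb C D
= Eb major; 5th degree = Bb


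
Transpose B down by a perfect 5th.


Working:
perfect 5th: 5 letter names, 7 semitones
Letter: B - 4 → E
Pitch: B - 7 semitones, spelled as an E → E
= E


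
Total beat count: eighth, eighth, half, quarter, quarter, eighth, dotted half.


Working:
Beat values:
  eighth = 0.5 beats
  eighth = 0.5 beats
  half = 2 beats
  quarter = 1 beat
  quarter = 1 beat
  eighth = 0.5 beats
  dotted half = 3 beats
Sum = 0.5 + 0.5 + 2 + 1 + 1 + 0.5 + 3
= 8.5 beats


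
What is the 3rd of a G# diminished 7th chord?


Solution.
Diminished 7th chord = root + minor 3rd + diminished 5th + diminished 7th
Seventh chords stack in thirds, so the letter names are G-B-D-F
Root: G#
Minor 3rd above G#: B
Diminished 5th above G#: D
Diminished 7th above G#: F
The 3rd = B


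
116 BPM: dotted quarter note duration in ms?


Working:
One quarter-note beat = 60000 / BPM = 60000 / 116 ms
Dotted quarter note = 3/2 × quarter note
Duration = 3/2 × 60000 / 116 = 90000 / 116
= 775.9 ms


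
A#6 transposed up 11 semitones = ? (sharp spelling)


Reasoning:
A#6: chromatic position 10 in octave 6 → absolute = 6×12 + 10 = 82
Transpose up 11: 82 + 11 = 93
93 = 7×12 + 9 → A in octave 7
Result = A7


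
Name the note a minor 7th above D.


A 7th spans 7 letter names, so from D we land on C
A minor 7th = 10 semitones above D
Spell C at that pitch: C
= C


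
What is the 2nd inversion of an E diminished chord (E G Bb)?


Root position: E G Bb
2nd inversion: move root and 3rd up an octave
Bass note: Bb
Notes (bottom to top) = Bb E G


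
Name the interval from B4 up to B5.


Let's work it out.
Letter names: B → B spans 8 letter names → an octave
Semitones: B4 → B5 = 12 half-steps
An octave of 12 semitones is a perfect octave
= perfect octave


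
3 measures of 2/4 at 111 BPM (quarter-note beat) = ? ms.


Solution.
Quarter-note beat duration = 60000 / 111 ms
Beats per measure (2/4) = 2
One measure = 2 × 60000 / 111 = 120000 / 111 ms
3 measures = 3 × 120000 / 111 = 360000 / 111
= 3243.2 ms


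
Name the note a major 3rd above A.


A 3rd spans 3 letter names, so from A we land on C
A major 3rd = 4 semitones above A
Spell C at that pitch: C#
= C#


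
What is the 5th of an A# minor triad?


Minor triad = root + minor 3rd (3 semitones) + perfect 5th (7 semitones)
A triad on A# stacks thirds, so the chord tones use letter names A-C-E
Root: A#
Minor 3rd above A#: C#
Perfect 5th above A#: E#
The 5th = E#


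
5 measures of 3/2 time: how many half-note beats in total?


Time signature 3/2: the bottom number 2 means the half note gets one count
The top number 3 means 3 half-note beats per measure
Total = 3 × 5 measures
= 15 half-note beats


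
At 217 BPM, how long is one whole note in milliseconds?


Working:
One quarter-note beat = 60000 / BPM = 60000 / 217 ms
Whole note = 4 × quarter note
Duration = 4 × 60000 / 217 = 240000 / 217
= 1106.0 ms


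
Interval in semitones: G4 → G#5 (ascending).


Let's work it out.
Absolute semitone position = octave×12 + chromatic position
G4: 4×12 + 7 = 55
G#5: 5×12 + 8 = 68
Difference = 68 - 55 = 13
= 13 semitones


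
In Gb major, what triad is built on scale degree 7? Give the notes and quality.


Working:
Gb major scale: Gb Ab Bb Cb Db Eb F
Diatonic triad on degree 7 stacks scale notes 7, 2, 4: F Ab Cb
F→Ab = 3 semitones; F→Cb = 6 semitones → diminished triad
= F Ab Cb (diminished)


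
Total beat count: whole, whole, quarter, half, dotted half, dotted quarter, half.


Beat values:
  whole = 4 beats
  whole = 4 beats
  quarter = 1 beat
  half = 2 beats
  dotted half = 3 beats
  dotted quarter = 1.5 beats
  half = 2 beats
Sum = 4 + 4 + 1 + 2 + 3 + 1.5 + 2
= 17.5 beats


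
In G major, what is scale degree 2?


Major scale pattern: W-W-H-W-W-W-H (2-2-1-2-2-2-1 semitones)
Starting from G:
  G + 2 semitones → A
  A + 2 semitones → B
  B + 1 semitone → C
  C + 2 semitones → D
  D + 2 semitones → E
  E + 2 semitones → F#
  F# + 1 semitone → G
Scale: G A B C D E F#
Degree 2 = A


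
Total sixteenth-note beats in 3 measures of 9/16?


Reasoning:
Time signature 9/16: the bottom number 16 means the sixteenth note gets one count
The top number 9 means 9 sixteenth-note beats per measure
Total = 9 × 3 measures
= 27 sixteenth-note beats


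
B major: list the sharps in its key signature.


Solution.
Sharp major keys follow the circle of fifths: C(0), G(1), D(2), A(3), E(4), B(5), F#(6), C#(7)
B major has 5 sharps
Order of sharps: F# C# G# D# A# E# B# → first 5: F#, C#, G#, D#, A#
= F#, C#, G#, D#, A#


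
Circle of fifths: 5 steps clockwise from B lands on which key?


Working:
Each clockwise step on the circle of fifths moves up a perfect 5th
From B: B → F#/Gb → Db → Ab → Eb → Bb
= Bb


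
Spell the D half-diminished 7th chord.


Half-diminished 7th chord = root + minor 3rd + diminished 5th + minor 7th
Seventh chords stack in thirds, so the letter names are D-F-A-C
Root: D
Minor 3rd above D: F
Diminished 5th above D: Ab
Minor 7th above D: C
Chord = D F Ab C


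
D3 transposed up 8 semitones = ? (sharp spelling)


Step by step:
D3: chromatic position 2 in octave 3 → absolute = 3×12 + 2 = 38
Transpose up 8: 38 + 8 = 46
46 = 3×12 + 10 → A# in octave 3
Result = A#3


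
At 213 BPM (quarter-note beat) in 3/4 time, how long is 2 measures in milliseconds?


Reasoning:
Quarter-note beat duration = 60000 / 213 ms
Beats per measure (3/4) = 3
One measure = 3 × 60000 / 213 = 180000 / 213 ms
2 measures = 2 × 180000 / 213 = 360000 / 213
= 1690.1 ms


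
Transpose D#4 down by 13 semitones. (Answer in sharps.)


Reasoning:
D#4: chromatic position 3 in octave 4 → absolute = 4×12 + 3 = 51
Transpose down 13: 51 - 13 = 38
38 = 3×12 + 2 → D in octave 3
Result = D3


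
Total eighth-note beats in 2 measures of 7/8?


Time signature 7/8: the bottom number 8 means the eighth note gets one count
The top number 7 means 7 eighth-note beats per measure
Total = 7 × 2 measures
= 14 eighth-note beats


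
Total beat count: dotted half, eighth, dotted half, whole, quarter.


Solution.
Beat values:
  dotted half = 3 beats
  eighth = 0.5 beats
  dotted half = 3 beats
  whole = 4 beats
  quarter = 1 beat
Sum = 3 + 0.5 + 3 + 4 + 1
= 11.5 beats


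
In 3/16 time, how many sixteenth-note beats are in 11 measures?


Step by step:
Time signature 3/16: the bottom number 16 means the sixteenth note gets one count
The top number 3 means 3 sixteenth-note beats per measure
Total = 3 × 11 measures
= 33 sixteenth-note beats


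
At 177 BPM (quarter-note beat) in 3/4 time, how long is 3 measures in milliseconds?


Quarter-note beat duration = 60000 / 177 ms
Beats per measure (3/4) = 3
One measure = 3 × 60000 / 177 = 180000 / 177 ms
3 measures = 3 × 180000 / 177 = 540000 / 177
= 3050.8 ms


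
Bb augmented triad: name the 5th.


Reasoning:
Augmented triad = root + major 3rd (4 semitones) + augmented 5th (8 semitones)
A triad on Bb stacks thirds, so the chord tones use letter names B-D-F
Root: Bb
Major 3rd above Bb: D
Augmented 5th above Bb: F#
The 5th = F#


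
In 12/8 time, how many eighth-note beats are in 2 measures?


Time signature 12/8: the bottom number 8 means the eighth note gets one count
The top number 12 means 12 eighth-note beats per measure
Total = 12 × 2 measures
= 24 eighth-note beats


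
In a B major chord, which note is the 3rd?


Let's work it out.
Major triad = root + major 3rd (4 semitones) + perfect 5th (7 semitones)
A triad on B stacks thirds, so the chord tones use letter names B-D-F
Root: B
Major 3rd above B: D#
Perfect 5th above B: F#
The 3rd = D#


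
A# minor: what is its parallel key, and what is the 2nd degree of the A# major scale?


Working:
Parallel keys share the same tonic but differ in mode
A# minor → parallel is A# major
A# major scale: A# B# C## D# E# F## G##
= A# major; 2nd degree = B#


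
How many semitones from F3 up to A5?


Absolute semitone position = octave×12 + chromatic position
F3: 3×12 + 5 = 41
A5: 5×12 + 9 = 69
Difference = 69 - 41 = 28
= 28 semitones


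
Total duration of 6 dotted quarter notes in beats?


Step by step:
Base quarter note = 1 beat
Dot 1 adds half the previous value: +1/2
One dotted quarter = 1 + 1/2 = 3/2
6 of them = 6 × 3/2 = 9
= 9 beats


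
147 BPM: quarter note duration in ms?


Solution.
One quarter-note beat = 60000 / BPM = 60000 / 147 ms
Duration = 60000 / 147
= 408.2 ms


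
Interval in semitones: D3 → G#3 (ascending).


Absolute semitone position = octave×12 + chromatic position
D3: 3×12 + 2 = 38
G#3: 3×12 + 8 = 44
Difference = 44 - 38 = 6
= 6 semitones


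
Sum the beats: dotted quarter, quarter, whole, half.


Let's work it out.
Beat values:
  dotted quarter = 1.5 beats
  quarter = 1 beat
  whole = 4 beats
  half = 2 beats
Sum = 1.5 + 1 + 4 + 2
= 8.5 beats


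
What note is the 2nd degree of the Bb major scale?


Let's work it out.
Major scale pattern: W-W-H-W-W-W-H (2-2-1-2-2-2-1 semitones)
Starting from Bb:
  Bb + 2 semitones → C
  C + 2 semitones → D
  D + 1 semitone → Eb
  Eb + 2 semitones → F
  F + 2 semitones → G
  G + 2 semitones → A
  A + 1 semitone → Bb
Scale: Bb C D Eb F G A
Degree 2 = C


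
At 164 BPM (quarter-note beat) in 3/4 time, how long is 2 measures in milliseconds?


Working:
Quarter-note beat duration = 60000 / 164 ms
Beats per measure (3/4) = 3
One measure = 3 × 60000 / 164 = 180000 / 164 ms
2 measures = 2 × 180000 / 164 = 360000 / 164
= 2195.1 ms


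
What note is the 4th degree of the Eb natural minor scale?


Step by step:
Natural minor scale pattern: W-H-W-W-H-W-W (2-1-2-2-1-2-2 semitones)
Starting from Eb:
  Eb + 2 semitones → F
  F + 1 semitone → Gb
  Gb + 2 semitones → Ab
  Ab + 2 semitones → Bb
  Bb + 1 semitone → Cb
  Cb + 2 semitones → Db
  Db + 2 semitones → Eb
Scale: Eb F Gb Ab Bb Cb Db
Degree 4 = Ab


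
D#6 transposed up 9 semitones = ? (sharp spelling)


D#6: chromatic position 3 in octave 6 → absolute = 6×12 + 3 = 75
Transpose up 9: 75 + 9 = 84
84 = 7×12 + 0 → C in octave 7
Result = C7


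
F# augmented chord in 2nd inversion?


Solution.
Root position: F# A# C##
2nd inversion: move root and 3rd up an octave
Bass note: C##
Notes (bottom to top) = C## F# A#


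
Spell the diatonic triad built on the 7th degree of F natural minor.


Working:
F natural minor scale: F G Ab Bb C Db Eb
Diatonic triad on degree 7 stacks scale notes 7, 2, 4: Eb G Bb
Eb→G = 4 semitones; Eb→Bb = 7 semitones → major triad
= Eb G Bb (major)


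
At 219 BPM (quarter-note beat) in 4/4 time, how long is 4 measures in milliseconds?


Step by step:
Quarter-note beat duration = 60000 / 219 ms
Beats per measure (4/4) = 4
One measure = 4 × 60000 / 219 = 240000 / 219 ms
4 measures = 4 × 240000 / 219 = 960000 / 219
= 4383.6 ms


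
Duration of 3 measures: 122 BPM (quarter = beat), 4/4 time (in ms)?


Solution.
Quarter-note beat duration = 60000 / 122 ms
Beats per measure (4/4) = 4
One measure = 4 × 60000 / 122 = 240000 / 122 ms
3 measures = 3 × 240000 / 122 = 720000 / 122
= 5901.6 ms


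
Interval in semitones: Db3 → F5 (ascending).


Absolute semitone position = octave×12 + chromatic position
Db3: 3×12 + 1 = 37
F5: 5×12 + 5 = 65
Difference = 65 - 37 = 28
= 28 semitones


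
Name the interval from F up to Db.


Let's work it out.
Letter names: F → D spans 6 letter names → a 6th
Semitones: F → Db = 8 half-steps
A 6th of 8 semitones is a minor 6th
= minor 6th


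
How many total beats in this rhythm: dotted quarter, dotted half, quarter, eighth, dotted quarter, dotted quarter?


Reasoning:
Beat values:
  dotted quarter = 1.5 beats
  dotted half = 3 beats
  quarter = 1 beat
  eighth = 0.5 beats
  dotted quarter = 1.5 beats
  dotted quarter = 1.5 beats
Sum = 1.5 + 3 + 1 + 0.5 + 1.5 + 1.5
= 9 beats


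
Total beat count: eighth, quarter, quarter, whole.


Beat values:
  eighth = 0.5 beats
  quarter = 1 beat
  quarter = 1 beat
  whole = 4 beats
Sum = 0.5 + 1 + 1 + 4
= 6.5 beats
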